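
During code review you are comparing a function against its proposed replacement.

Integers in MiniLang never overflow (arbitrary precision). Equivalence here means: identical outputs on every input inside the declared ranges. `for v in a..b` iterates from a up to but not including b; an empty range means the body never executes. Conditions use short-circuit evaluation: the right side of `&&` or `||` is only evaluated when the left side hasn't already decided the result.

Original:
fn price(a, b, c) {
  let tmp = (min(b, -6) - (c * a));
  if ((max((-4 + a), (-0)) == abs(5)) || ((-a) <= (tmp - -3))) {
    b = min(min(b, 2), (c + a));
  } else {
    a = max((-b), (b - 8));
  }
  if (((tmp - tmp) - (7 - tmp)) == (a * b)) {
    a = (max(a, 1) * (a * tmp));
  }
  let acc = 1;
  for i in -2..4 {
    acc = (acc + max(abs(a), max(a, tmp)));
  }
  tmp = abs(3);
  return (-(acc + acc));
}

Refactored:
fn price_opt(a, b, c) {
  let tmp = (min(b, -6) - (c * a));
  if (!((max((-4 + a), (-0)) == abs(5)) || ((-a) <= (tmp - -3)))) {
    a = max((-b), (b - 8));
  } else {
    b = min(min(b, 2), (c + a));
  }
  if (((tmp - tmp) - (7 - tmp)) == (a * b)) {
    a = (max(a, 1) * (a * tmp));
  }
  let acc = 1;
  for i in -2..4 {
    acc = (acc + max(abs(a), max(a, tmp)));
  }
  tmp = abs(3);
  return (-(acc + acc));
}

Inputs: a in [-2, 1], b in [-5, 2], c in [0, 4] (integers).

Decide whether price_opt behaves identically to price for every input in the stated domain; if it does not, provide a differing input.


Reading the diff, among the changes: boolean connective usage differs.
As a probe, take a=1, b=-4, c=1: price runs tmp := -7 | ((max((-4 + a), (-0)) == abs(5)) || ((-a) <= (tmp - -3))): false | a := 4 | (((tmp - tmp) - (7 - tmp)) == (a * b)): false | acc := 1 | iter i=-2: | acc := 5 | iter i=-1: | acc := 9 | iter i=0: | acc := 13 | iter i=1: | acc := 17 | iter i=2: | acc := 21 | iter i=3: | acc := 25 | tmp := 3 | result -50; price_opt runs tmp := -7 | (!((max((-4 + a), (-0)) == abs(5)) || ((-a) <= (tmp - -3)))): true | a := 4 | (((tmp - tmp) - (7 - tmp)) == (a * b)): false | acc := 1 | iter i=-2: | acc := 5 | iter i=-1: | acc := 9 | iter i=0: | acc := 13 | iter i=1: | acc := 17 | iter i=2: | acc := 21 | iter i=3: | acc := 25 | tmp := 3 | result -50; both end at -50.
Checked all 160 inputs in the declared domain: the outputs agree on every one.
verdict: equivalent


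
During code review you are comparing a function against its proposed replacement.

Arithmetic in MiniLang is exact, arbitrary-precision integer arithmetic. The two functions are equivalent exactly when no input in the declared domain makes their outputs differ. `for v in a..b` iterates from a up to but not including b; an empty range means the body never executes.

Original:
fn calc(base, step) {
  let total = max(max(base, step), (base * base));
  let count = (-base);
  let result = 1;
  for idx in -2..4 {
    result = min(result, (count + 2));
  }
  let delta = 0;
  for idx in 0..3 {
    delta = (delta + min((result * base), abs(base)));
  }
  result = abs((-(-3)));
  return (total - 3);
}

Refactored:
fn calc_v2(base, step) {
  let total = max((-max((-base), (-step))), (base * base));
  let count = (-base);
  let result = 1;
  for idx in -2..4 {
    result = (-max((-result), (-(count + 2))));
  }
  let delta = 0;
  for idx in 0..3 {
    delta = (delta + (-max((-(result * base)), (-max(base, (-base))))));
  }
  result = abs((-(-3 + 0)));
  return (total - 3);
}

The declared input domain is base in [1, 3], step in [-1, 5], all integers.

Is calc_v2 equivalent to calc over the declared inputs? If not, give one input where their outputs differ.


There is a counterexample at base=1, step=2: -1 on one side, -2 on the other.
calc: total=2, then count=-1, then result=1, then (idx=-2), then result=1, then (idx=-1), then result=1, then (idx=0), then result=1, then (idx=1), then result=1, then (idx=2), then result=1, then (idx=3), then result=1, then delta=0, then (idx=0), then delta=1, then (idx=1), then delta=2, then (idx=2), then delta=3, then result=3, then returns -1
calc_v2: total=1, then count=-1, then result=1, then (idx=-2), then result=1, then (idx=-1), then result=1, then (idx=0), then result=1, then (idx=1), then result=1, then (idx=2), then result=1, then (idx=3), then result=1, then delta=0, then (idx=0), then delta=1, then (idx=1), then delta=2, then (idx=2), then delta=3, then result=3, then returns -2
verdict: not equivalent; witness: base=1, step=2


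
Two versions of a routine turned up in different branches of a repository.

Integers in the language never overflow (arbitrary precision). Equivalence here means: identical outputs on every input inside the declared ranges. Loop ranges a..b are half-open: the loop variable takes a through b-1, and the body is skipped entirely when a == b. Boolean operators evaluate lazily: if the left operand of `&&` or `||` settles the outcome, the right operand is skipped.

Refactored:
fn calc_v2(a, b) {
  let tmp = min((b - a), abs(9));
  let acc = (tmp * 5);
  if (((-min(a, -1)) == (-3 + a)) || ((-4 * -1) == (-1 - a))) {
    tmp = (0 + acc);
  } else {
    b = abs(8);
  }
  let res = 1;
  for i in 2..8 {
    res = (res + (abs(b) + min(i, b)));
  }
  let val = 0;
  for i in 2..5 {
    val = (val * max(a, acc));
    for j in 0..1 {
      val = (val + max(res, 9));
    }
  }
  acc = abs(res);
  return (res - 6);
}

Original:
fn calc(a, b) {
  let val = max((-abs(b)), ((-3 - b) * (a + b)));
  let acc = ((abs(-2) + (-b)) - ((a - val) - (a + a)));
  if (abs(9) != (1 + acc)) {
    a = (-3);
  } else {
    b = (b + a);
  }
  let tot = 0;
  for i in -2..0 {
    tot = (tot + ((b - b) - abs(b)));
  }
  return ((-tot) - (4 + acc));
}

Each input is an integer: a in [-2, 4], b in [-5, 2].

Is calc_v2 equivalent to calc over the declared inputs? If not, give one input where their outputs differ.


There is a counterexample at a=-2, b=-5: 6 on one side, 70 on the other.
calc: val becomes -5; next acc becomes 0; next (abs(9) != (1 + acc)) evaluates to true; next a becomes -3; next tot becomes 0; next at i=-2:; next tot becomes -5; next at i=-1:; next tot becomes -10; next final value 6
calc_v2: tmp becomes -3; next acc becomes -15; next (((-min(a, -1)) == (-3 + a)) || ((-4 * -1) == (-1 - a))) evaluates to false; next b becomes 8; next res becomes 1; next at i=2:; next res becomes 11; next at i=3:; next res becomes 22; next at i=4:; next res becomes 34; next at i=5:; next res becomes 47; next at i=6:; next res becomes 61; next at i=7:; next res becomes 76; next val becomes 0; next at i=2:; next val becomes 0; next at j=0:; next val becomes 76; next at i=3:; next val becomes -152; next at j=0:; next val becomes -76; next at i=4:; next val becomes 152; next at j=0:; next val becomes 228; next acc becomes 76; next final value 70
verdict: not equivalent; witness: a=-2, b=-5


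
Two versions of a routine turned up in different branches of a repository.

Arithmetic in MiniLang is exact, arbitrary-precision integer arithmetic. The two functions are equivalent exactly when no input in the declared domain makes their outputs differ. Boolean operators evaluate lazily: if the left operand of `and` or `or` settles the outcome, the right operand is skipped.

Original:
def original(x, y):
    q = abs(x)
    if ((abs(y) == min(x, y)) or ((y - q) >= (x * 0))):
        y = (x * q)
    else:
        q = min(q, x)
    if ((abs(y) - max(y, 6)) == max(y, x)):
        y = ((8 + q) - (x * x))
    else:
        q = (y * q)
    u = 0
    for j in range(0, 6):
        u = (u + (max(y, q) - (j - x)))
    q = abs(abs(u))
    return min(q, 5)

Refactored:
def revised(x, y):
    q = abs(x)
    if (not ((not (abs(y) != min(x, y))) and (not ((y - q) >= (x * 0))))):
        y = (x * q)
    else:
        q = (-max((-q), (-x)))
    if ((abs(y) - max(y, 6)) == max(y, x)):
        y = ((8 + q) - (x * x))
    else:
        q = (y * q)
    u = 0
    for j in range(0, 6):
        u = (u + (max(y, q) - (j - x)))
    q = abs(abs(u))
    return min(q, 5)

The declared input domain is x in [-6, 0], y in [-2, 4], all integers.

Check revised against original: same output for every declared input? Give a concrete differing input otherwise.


Run the pair on x=-3, y=-2.
original: q := 3 | ((abs(y) == min(x, y)) or ((y - q) >= (x * 0))): false | q := -3 | ((abs(y) - max(y, 6)) == max(y, x)): false | q := 6 | u := 0 | iter j=0: | u := 3 | iter j=1: | u := 5 | iter j=2: | u := 6 | iter j=3: | u := 6 | iter j=4: | u := 5 | iter j=5: | u := 3 | q := 3 | result 3
revised: q := 3 | (not ((not (abs(y) != min(x, y))) and (not ((y - q) >= (x * 0))))): true | y := -9 | ((abs(y) - max(y, 6)) == max(y, x)): false | q := -27 | u := 0 | iter j=0: | u := -12 | iter j=1: | u := -25 | iter j=2: | u := -39 | iter j=3: | u := -54 | iter j=4: | u := -70 | iter j=5: | u := -87 | q := 87 | result 5
3 vs 5 — the two versions disagree here.
verdict: not equivalent; witness: x=-3, y=-2


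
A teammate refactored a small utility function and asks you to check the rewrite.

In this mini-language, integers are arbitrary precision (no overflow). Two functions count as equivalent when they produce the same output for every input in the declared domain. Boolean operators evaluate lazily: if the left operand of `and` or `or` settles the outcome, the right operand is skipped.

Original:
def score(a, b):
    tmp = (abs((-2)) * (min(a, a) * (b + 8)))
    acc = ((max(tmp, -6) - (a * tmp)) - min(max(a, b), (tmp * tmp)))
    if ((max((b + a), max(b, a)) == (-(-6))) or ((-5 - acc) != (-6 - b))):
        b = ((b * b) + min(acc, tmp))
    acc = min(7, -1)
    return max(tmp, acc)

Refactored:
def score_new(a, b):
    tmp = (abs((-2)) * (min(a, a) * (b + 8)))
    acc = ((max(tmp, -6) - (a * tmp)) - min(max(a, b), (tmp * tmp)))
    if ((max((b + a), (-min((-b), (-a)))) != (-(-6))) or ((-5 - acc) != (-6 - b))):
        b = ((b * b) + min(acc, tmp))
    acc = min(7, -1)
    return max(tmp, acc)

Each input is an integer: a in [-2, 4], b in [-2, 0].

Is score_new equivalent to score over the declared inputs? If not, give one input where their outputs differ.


Whatever the rewrite altered, no input in the stated domain can expose a difference.
Tracing a=3, b=-2: score: tmp := 36 | acc := -75 | ((max((b + a), max(b, a)) == (-(-6))) or ((-5 - acc) != (-6 - b))): true | b := -71 | acc := -1 | result 36 | score_new: tmp := 36 | acc := -75 | ((max((b + a), (-min((-b), (-a)))) != (-(-6))) or ((-5 - acc) != (-6 - b))): true | b := -71 | acc := -1 | result 36 — matching result 36.
Every one of the 21 inputs gives matching results.
verdict: equivalent


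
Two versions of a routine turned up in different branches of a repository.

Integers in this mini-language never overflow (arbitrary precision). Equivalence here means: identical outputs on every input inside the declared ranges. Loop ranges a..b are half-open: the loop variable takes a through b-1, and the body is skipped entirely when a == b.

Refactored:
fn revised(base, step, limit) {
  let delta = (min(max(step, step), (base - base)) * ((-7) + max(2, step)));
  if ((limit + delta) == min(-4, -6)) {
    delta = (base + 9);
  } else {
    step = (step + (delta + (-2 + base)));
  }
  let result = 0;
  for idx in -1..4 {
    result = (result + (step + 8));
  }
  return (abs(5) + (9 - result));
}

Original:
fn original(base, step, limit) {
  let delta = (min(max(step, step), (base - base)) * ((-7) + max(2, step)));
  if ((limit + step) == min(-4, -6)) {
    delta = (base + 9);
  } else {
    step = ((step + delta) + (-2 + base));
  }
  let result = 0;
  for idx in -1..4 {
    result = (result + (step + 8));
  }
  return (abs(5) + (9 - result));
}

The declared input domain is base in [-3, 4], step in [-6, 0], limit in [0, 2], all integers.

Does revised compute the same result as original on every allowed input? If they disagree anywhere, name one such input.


There is a counterexample at base=-3, step=-6, limit=0: 4 on one side, -121 on the other.
original: delta becomes 30; next ((limit + step) == min(-4, -6)) evaluates to true; next delta becomes 6; next result becomes 0; next at idx=-1:; next result becomes 2; next at idx=0:; next result becomes 4; next at idx=1:; next result becomes 6; next at idx=2:; next result becomes 8; next at idx=3:; next result becomes 10; next final value 4
revised: delta becomes 30; next ((limit + delta) == min(-4, -6)) evaluates to false; next step becomes 19; next result becomes 0; next at idx=-1:; next result becomes 27; next at idx=0:; next result becomes 54; next at idx=1:; next result becomes 81; next at idx=2:; next result becomes 108; next at idx=3:; next result becomes 135; next final value -121
verdict: not equivalent; witness: base=-3, step=-6, limit=0


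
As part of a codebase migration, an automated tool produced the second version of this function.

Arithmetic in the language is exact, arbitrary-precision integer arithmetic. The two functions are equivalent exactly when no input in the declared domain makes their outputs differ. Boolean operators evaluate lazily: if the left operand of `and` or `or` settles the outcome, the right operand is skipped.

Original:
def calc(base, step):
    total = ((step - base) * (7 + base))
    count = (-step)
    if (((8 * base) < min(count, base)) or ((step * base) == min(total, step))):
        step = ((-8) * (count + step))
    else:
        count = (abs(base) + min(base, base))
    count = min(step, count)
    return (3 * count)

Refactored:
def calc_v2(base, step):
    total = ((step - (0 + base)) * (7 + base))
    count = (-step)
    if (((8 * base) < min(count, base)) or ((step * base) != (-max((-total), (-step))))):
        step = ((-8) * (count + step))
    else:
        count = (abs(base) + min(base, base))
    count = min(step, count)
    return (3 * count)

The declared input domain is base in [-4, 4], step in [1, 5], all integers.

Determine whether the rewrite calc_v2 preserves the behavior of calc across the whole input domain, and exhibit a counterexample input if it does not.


Try base=0, step=1.
calc: total=7, then count=-1, then (((8 * base) < min(count, base)) or ((step * base) == min(total, step))) is false, then count=0, then count=0, then returns 0
calc_v2: total=7, then count=-1, then (((8 * base) < min(count, base)) or ((step * base) != (-max((-total), (-step))))) is true, then step=0, then count=-1, then returns -3
0 vs -3 — the two versions disagree here.
verdict: not equivalent; witness: base=0, step=1


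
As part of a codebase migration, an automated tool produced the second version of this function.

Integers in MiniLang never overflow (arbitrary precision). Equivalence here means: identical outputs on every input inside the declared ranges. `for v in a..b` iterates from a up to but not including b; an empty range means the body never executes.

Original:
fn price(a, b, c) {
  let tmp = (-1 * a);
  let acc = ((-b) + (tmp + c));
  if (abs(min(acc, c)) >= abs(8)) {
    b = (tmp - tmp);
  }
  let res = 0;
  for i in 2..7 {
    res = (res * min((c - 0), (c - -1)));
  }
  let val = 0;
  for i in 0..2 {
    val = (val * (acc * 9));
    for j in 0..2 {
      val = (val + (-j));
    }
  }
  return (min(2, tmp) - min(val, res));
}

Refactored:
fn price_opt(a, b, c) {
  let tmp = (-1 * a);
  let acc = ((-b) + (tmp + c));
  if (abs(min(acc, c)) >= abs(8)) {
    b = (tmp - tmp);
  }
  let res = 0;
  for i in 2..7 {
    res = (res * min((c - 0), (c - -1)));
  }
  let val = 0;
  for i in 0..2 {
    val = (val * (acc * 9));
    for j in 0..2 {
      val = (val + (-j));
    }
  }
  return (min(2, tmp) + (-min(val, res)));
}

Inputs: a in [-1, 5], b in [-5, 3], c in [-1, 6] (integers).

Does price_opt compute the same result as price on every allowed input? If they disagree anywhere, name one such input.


Differences: arithmetic usage differs — yet all 504 inputs agree.
verdict: equivalent


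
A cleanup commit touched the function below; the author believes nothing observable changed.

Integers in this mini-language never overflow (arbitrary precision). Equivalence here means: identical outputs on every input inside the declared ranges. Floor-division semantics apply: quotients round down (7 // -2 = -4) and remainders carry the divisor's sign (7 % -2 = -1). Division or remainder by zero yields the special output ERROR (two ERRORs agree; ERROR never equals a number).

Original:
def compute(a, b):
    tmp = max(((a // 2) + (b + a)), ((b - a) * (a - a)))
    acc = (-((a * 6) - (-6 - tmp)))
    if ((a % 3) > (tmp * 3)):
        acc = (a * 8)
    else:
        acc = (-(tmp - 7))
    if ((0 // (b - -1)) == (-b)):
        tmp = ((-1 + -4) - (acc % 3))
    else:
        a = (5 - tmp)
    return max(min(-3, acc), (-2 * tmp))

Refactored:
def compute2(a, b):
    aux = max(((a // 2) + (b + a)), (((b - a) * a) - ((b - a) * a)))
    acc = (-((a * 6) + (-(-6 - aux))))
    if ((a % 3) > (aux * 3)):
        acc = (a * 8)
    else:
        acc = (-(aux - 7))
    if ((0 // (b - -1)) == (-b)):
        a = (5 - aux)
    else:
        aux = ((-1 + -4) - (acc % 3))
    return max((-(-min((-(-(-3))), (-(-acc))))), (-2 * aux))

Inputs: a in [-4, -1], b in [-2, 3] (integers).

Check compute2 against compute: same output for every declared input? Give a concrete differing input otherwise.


Take a=-4, b=-2.
compute: tmp becomes 0; next acc becomes 18; next ((a % 3) > (tmp * 3)) evaluates to true; next acc becomes -32; next ((0 // (b - -1)) == (-b)) evaluates to false; next a becomes 5; next final value 0
compute2: aux becomes 0; next acc becomes 18; next ((a % 3) > (aux * 3)) evaluates to true; next acc becomes -32; next ((0 // (b - -1)) == (-b)) evaluates to false; next aux becomes -6; next final value 12
0 and 12 differ, so these are not the same function on this domain.
verdict: not equivalent; witness: a=-4, b=-2


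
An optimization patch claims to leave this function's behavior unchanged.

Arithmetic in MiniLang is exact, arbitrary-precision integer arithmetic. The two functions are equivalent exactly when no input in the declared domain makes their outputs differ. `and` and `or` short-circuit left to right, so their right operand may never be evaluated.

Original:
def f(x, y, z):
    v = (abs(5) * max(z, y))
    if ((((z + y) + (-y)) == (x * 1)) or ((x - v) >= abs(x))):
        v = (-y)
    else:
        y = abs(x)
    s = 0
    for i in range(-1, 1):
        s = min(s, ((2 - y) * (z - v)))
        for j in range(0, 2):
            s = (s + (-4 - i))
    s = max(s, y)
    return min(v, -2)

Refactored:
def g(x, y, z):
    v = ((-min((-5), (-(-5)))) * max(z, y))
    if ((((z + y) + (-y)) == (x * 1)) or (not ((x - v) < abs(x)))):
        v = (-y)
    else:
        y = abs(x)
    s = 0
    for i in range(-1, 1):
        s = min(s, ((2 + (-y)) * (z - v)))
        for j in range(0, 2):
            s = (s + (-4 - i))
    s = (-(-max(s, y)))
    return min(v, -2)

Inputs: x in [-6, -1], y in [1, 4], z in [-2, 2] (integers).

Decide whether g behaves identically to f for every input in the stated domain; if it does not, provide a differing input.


Although min/max/abs usage differs; constant usage differs; boolean connective usage differs; arithmetic usage differs; comparison usage differs, 120/120 inputs agree.
verdict: equivalent


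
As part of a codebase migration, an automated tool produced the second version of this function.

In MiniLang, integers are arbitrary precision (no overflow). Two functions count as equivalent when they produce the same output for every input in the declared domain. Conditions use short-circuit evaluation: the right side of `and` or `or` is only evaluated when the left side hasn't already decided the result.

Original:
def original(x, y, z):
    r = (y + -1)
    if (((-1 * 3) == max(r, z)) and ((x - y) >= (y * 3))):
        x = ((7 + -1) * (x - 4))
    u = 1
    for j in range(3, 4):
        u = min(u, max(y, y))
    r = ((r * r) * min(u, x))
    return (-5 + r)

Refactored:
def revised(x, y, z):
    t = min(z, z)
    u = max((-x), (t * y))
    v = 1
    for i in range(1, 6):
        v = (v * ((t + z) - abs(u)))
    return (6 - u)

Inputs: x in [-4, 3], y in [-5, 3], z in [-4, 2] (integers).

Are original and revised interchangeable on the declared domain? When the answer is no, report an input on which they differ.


Evaluate both at x=-4, y=-5, z=-4.
original: r becomes -6; next (((-1 * 3) == max(r, z)) and ((x - y) >= (y * 3))) evaluates to false; next u becomes 1; next at j=3:; next u becomes -5; next r becomes -180; next final value -185
revised: t becomes -4; next u becomes 20; next v becomes 1; next at i=1:; next v becomes -28; next at i=2:; next v becomes 784; next at i=3:; next v becomes -21952; next at i=4:; next v becomes 614656; next at i=5:; next v becomes -17210368; next final value -14
-185 against -14: the behavior changed.
verdict: not equivalent; witness: x=-4, y=-5, z=-4


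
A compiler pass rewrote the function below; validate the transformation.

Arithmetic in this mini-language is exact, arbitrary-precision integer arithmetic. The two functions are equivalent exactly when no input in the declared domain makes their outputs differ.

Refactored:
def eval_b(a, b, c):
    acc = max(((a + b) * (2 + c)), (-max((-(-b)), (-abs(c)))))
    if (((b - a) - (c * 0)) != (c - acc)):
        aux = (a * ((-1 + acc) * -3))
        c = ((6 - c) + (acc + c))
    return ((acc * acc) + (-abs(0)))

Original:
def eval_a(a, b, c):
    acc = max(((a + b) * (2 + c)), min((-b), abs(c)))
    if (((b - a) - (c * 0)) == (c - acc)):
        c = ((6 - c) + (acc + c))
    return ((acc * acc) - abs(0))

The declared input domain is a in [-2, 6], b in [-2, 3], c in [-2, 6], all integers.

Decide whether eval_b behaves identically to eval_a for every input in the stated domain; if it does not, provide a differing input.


The suspicious edit (`(((b - a) - (c * 0)) == (c - acc))` became `(((b - a) - (c * 0)) != (c - acc))`) never changes the result for any input inside the declared domain.
Spot check at a=3, b=0, c=-1 — eval_a: acc=3, then (((b - a) - (c * 0)) == (c - acc)) is false, then returns 9. eval_b: acc=3, then (((b - a) - (c * 0)) != (c - acc)) is true, then aux=-18, then c=9, then returns 9. Both give 9.
Sweeping the whole domain (486 inputs) finds no disagreement.
verdict: equivalent


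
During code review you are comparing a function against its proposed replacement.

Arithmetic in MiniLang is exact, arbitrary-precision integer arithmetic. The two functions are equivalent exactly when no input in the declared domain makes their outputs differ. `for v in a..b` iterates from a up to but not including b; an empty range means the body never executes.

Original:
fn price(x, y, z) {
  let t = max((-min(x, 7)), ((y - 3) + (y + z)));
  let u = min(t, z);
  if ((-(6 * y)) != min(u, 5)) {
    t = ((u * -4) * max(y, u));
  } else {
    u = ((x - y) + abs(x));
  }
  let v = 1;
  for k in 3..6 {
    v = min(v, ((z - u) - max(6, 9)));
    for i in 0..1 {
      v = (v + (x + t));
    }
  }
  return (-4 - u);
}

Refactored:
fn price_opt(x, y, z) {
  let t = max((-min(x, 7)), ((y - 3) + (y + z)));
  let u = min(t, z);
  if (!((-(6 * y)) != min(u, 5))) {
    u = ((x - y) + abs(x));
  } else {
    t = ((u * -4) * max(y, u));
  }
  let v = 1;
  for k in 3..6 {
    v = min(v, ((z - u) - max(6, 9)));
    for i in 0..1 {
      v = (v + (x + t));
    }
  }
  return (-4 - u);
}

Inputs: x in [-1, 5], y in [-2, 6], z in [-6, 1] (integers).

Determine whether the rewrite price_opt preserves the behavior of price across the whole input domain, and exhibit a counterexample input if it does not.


Comparing the listings, the differences include: boolean connective usage differs.
One worked example (x=0, y=4, z=-2) — price: t = 3; u = -2; ((-(6 * y)) != min(u, 5)) -> true; t = 32; v = 1; [k=3]; v = -9; [i=0]; v = 23; [k=4]; v = -9; [i=0]; v = 23; [k=5]; v = -9; [i=0]; v = 23; return -2; price_opt: t = 3; u = -2; (!((-(6 * y)) != min(u, 5))) -> false; t = 32; v = 1; [k=3]; v = -9; [i=0]; v = 23; [k=4]; v = -9; [i=0]; v = 23; [k=5]; v = -9; [i=0]; v = 23; return -2; agreement on -2.
An exhaustive pass over the 504 declared inputs shows identical outputs.
verdict: equivalent


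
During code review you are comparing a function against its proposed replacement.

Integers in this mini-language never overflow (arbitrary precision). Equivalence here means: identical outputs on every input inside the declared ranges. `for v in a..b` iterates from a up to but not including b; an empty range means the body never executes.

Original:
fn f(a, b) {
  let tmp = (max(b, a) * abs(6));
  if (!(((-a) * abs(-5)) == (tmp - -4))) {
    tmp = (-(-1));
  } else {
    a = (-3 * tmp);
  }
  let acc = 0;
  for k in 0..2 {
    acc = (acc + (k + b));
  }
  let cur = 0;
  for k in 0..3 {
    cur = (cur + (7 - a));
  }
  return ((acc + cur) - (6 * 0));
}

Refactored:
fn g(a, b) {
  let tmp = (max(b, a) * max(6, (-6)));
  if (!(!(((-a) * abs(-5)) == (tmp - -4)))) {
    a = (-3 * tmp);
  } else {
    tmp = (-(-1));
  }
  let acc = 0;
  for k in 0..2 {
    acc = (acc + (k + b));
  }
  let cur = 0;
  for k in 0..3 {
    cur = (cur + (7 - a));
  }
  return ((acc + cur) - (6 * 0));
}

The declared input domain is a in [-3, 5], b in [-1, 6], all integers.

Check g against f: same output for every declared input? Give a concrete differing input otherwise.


Behavior is preserved: although constant usage differs; and boolean connective usage differs; and min/max/abs usage differs, the outputs never diverge.
One worked example (a=-2, b=5) — f: tmp=30, then (!(((-a) * abs(-5)) == (tmp - -4))) is true, then tmp=1, then acc=0, then (k=0), then acc=5, then (k=1), then acc=11, then cur=0, then (k=0), then cur=9, then (k=1), then cur=18, then (k=2), then cur=27, then returns 38; g: tmp=30, then (!(!(((-a) * abs(-5)) == (tmp - -4)))) is false, then tmp=1, then acc=0, then (k=0), then acc=5, then (k=1), then acc=11, then cur=0, then (k=0), then cur=9, then (k=1), then cur=18, then (k=2), then cur=27, then returns 38; agreement on 38.
An exhaustive pass over the 72 declared inputs shows identical outputs.
verdict: equivalent


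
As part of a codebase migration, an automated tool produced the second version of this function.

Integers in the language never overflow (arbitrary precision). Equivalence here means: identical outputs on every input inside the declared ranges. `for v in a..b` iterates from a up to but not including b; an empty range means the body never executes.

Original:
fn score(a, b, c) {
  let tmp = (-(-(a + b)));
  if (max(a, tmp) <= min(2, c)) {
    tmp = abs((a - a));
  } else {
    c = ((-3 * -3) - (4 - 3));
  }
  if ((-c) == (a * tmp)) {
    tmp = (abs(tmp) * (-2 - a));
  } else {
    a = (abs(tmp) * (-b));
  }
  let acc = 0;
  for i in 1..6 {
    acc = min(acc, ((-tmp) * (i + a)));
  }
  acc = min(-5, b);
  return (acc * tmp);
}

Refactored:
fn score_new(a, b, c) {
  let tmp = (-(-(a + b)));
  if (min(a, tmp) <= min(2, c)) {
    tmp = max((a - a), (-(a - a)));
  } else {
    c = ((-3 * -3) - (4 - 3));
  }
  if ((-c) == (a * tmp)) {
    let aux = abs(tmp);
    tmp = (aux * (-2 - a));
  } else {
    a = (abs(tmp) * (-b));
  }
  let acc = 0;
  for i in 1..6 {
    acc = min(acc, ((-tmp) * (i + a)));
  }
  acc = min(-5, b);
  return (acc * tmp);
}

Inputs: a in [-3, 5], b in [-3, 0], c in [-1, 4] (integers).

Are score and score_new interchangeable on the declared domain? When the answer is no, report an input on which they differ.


The rewrite breaks on a=0, b=-3, c=-1, where the results are 15 and 0.
score: tmp := -3 | (max(a, tmp) <= min(2, c)): false | c := 8 | ((-c) == (a * tmp)): false | a := 9 | acc := 0 | iter i=1: | acc := 0 | iter i=2: | acc := 0 | iter i=3: | acc := 0 | iter i=4: | acc := 0 | iter i=5: | acc := 0 | acc := -5 | result 15
score_new: tmp := -3 | (min(a, tmp) <= min(2, c)): true | tmp := 0 | ((-c) == (a * tmp)): false | a := 0 | acc := 0 | iter i=1: | acc := 0 | iter i=2: | acc := 0 | iter i=3: | acc := 0 | iter i=4: | acc := 0 | iter i=5: | acc := 0 | acc := -5 | result 0
verdict: not equivalent; witness: a=0, b=-3, c=-1


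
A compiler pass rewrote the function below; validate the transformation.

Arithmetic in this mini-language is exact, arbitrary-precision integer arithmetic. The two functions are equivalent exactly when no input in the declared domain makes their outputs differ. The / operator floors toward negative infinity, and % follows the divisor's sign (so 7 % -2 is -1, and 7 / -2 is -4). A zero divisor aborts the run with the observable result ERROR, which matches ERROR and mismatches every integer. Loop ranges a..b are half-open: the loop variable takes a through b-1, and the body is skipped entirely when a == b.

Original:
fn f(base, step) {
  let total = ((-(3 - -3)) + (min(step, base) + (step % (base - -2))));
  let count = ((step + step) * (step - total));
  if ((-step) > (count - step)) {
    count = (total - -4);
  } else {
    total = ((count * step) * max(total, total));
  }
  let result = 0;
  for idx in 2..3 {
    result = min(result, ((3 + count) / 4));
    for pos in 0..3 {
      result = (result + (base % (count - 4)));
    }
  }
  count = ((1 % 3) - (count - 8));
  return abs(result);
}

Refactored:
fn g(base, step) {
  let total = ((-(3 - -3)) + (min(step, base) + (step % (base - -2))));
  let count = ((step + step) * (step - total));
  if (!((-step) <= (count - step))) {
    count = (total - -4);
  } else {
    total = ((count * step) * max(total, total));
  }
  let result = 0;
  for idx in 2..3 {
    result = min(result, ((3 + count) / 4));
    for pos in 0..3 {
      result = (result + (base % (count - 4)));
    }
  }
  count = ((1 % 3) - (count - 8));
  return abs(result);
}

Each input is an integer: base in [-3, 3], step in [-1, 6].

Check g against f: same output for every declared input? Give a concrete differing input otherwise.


This is a faithful refactor — comparison usage differs; also boolean connective usage differs, but the computed results match everywhere.
As a probe, take base=-3, step=1: f runs total becomes -9; next count becomes 20; next ((-step) > (count - step)) evaluates to false; next total becomes -180; next result becomes 0; next at idx=2:; next result becomes 0; next at pos=0:; next result becomes 13; next at pos=1:; next result becomes 26; next at pos=2:; next result becomes 39; next count becomes -11; next final value 39; g runs total becomes -9; next count becomes 20; next (!((-step) <= (count - step))) evaluates to false; next total becomes -180; next result becomes 0; next at idx=2:; next result becomes 0; next at pos=0:; next result becomes 13; next at pos=1:; next result becomes 26; next at pos=2:; next result becomes 39; next count becomes -11; next final value 39; both end at 39.
An exhaustive pass over the 56 declared inputs shows identical outputs.
verdict: equivalent


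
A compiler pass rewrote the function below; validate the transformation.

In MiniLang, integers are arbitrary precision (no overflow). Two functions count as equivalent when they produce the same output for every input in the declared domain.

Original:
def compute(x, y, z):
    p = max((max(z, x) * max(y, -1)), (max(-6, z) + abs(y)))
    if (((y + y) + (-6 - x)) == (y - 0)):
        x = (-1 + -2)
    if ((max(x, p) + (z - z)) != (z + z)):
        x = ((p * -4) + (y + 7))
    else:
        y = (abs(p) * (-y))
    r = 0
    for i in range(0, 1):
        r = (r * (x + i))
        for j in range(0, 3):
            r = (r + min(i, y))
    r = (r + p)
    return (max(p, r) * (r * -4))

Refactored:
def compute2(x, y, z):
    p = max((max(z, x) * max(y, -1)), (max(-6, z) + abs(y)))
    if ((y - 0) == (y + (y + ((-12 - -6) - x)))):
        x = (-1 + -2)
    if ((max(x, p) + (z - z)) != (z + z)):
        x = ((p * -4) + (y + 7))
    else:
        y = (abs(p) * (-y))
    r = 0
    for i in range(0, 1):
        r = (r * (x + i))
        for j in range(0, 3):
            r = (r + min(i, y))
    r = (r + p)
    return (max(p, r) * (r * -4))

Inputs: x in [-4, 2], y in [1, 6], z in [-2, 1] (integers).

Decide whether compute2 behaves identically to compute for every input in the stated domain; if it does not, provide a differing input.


Equivalent — the differences include arithmetic usage differs, constant usage differs, yet no declared input distinguishes the two.
One worked example (x=-2, y=5, z=-1) — compute: p := 4 | (((y + y) + (-6 - x)) == (y - 0)): false | ((max(x, p) + (z - z)) != (z + z)): true | x := -4 | r := 0 | iter i=0: | r := 0 | iter j=0: | r := 0 | iter j=1: | r := 0 | iter j=2: | r := 0 | r := 4 | result -64; compute2: p := 4 | ((y - 0) == (y + (y + ((-12 - -6) - x)))): false | ((max(x, p) + (z - z)) != (z + z)): true | x := -4 | r := 0 | iter i=0: | r := 0 | iter j=0: | r := 0 | iter j=1: | r := 0 | iter j=2: | r := 0 | r := 4 | result -64; agreement on -64.
Sweeping the whole domain (168 inputs) finds no disagreement.
verdict: equivalent


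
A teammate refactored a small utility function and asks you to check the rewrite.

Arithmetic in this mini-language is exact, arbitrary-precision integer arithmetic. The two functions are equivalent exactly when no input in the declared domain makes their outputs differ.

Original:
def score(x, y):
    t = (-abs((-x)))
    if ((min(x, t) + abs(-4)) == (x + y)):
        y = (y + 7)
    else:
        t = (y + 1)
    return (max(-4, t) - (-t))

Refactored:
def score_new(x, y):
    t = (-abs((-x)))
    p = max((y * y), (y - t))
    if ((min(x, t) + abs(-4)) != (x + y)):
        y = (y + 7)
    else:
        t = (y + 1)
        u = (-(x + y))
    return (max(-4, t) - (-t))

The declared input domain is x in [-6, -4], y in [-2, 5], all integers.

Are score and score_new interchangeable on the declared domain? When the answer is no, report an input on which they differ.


Consider the input x=-6, y=-2.
score: t=-6, then ((min(x, t) + abs(-4)) == (x + y)) is false, then t=-1, then returns -2
score_new: t=-6, then p=4, then ((min(x, t) + abs(-4)) != (x + y)) is true, then y=5, then returns -10
-2 vs -10 — the two versions disagree here.
verdict: not equivalent; witness: x=-6, y=-2


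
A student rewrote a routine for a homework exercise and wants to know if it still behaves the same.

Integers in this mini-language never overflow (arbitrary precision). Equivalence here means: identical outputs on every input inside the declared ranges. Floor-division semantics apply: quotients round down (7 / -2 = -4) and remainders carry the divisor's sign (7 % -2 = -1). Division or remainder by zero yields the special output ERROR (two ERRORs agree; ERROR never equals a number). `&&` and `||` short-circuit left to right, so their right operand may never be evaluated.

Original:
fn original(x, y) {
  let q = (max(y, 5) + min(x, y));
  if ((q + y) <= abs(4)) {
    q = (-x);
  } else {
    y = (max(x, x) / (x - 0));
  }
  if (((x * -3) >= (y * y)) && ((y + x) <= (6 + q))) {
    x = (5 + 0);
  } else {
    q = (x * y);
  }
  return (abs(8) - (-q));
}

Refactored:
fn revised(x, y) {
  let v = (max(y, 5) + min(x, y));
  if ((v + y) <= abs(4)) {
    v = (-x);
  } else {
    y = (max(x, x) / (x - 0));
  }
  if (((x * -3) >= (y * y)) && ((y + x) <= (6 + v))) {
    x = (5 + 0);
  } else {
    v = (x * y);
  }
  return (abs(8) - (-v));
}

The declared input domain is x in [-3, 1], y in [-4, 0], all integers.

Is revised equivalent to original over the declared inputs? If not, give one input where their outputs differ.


Comparing the listings, the differences include: local variable names differ.
As a probe, take x=-3, y=-2: original runs q = 2; ((q + y) <= abs(4)) -> true; q = 3; (((x * -3) >= (y * y)) && ((y + x) <= (6 + q))) -> true; x = 5; return 11; revised runs v = 2; ((v + y) <= abs(4)) -> true; v = 3; (((x * -3) >= (y * y)) && ((y + x) <= (6 + v))) -> true; x = 5; return 11; both end at 11.
Across all 25 domain points the two functions coincide.
verdict: equivalent


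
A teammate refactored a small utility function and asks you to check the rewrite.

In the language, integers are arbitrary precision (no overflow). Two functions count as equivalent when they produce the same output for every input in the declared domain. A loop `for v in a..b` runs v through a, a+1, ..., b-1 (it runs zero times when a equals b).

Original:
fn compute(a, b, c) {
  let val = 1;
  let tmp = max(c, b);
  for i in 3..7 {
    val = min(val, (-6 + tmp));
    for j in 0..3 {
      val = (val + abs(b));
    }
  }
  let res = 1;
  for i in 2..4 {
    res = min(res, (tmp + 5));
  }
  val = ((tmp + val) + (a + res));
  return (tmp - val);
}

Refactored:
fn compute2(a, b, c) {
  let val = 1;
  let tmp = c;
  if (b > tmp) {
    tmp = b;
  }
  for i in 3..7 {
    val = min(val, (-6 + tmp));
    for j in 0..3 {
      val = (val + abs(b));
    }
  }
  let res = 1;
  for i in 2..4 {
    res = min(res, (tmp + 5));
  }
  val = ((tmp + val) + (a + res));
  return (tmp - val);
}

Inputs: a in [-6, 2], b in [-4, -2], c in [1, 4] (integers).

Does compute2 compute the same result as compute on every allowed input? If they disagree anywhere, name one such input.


Comparing the listings, the differences include: min/max/abs usage differs, branching structure differs, comparison usage differs, statement counts differ.
One worked example (a=-5, b=-3, c=2) — compute: val becomes 1; next tmp becomes 2; next at i=3:; next val becomes -4; next at j=0:; next val becomes -1; next at j=1:; next val becomes 2; next at j=2:; next val becomes 5; next at i=4:; next val becomes -4; next at j=0:; next val becomes -1; next at j=1:; next val becomes 2; next at j=2:; next val becomes 5; next at i=5:; next val becomes -4; next at j=0:; next val becomes -1; next at j=1:; next val becomes 2; next at j=2:; next val becomes 5; next at i=6:; next val becomes -4; next at j=0:; next val becomes -1; next at j=1:; next val becomes 2; next at j=2:; next val becomes 5; next res becomes 1; next at i=2:; next res becomes 1; next at i=3:; next res becomes 1; next val becomes 3; next final value -1; compute2: val becomes 1; next tmp becomes 2; next (b > tmp) evaluates to false; next at i=3:; next val becomes -4; next at j=0:; next val becomes -1; next at j=1:; next val becomes 2; next at j=2:; next val becomes 5; next at i=4:; next val becomes -4; next at j=0:; next val becomes -1; next at j=1:; next val becomes 2; next at j=2:; next val becomes 5; next at i=5:; next val becomes -4; next at j=0:; next val becomes -1; next at j=1:; next val becomes 2; next at j=2:; next val becomes 5; next at i=6:; next val becomes -4; next at j=0:; next val becomes -1; next at j=1:; next val becomes 2; next at j=2:; next val becomes 5; next res becomes 1; next at i=2:; next res becomes 1; next at i=3:; next res becomes 1; next val becomes 3; next final value -1; agreement on -1.
Sweeping the whole domain (108 inputs) finds no disagreement.
verdict: equivalent


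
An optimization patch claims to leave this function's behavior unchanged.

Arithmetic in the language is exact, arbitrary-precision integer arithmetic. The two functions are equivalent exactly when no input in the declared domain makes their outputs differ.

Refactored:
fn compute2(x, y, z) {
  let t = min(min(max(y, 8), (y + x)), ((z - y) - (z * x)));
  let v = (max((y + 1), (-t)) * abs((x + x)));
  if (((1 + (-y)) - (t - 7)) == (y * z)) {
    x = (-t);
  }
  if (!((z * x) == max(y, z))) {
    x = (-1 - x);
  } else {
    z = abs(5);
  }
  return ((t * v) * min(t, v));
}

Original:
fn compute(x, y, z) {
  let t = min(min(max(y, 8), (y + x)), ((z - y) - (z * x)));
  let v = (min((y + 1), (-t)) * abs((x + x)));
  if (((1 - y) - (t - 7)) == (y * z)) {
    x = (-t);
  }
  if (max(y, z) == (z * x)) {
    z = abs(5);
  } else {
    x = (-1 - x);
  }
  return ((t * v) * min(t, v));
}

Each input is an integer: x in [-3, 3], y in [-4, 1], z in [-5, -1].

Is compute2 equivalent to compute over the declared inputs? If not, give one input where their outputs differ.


Evaluate both at x=-3, y=-4, z=-5.
compute: t := -16 | v := -18 | (((1 - y) - (t - 7)) == (y * z)): false | (max(y, z) == (z * x)): false | x := 2 | result -5184
compute2: t := -16 | v := 96 | (((1 + (-y)) - (t - 7)) == (y * z)): false | (!((z * x) == max(y, z))): true | x := 2 | result 24576
-5184 vs 24576 — the two versions disagree here.
verdict: not equivalent; witness: x=-3, y=-4, z=-5


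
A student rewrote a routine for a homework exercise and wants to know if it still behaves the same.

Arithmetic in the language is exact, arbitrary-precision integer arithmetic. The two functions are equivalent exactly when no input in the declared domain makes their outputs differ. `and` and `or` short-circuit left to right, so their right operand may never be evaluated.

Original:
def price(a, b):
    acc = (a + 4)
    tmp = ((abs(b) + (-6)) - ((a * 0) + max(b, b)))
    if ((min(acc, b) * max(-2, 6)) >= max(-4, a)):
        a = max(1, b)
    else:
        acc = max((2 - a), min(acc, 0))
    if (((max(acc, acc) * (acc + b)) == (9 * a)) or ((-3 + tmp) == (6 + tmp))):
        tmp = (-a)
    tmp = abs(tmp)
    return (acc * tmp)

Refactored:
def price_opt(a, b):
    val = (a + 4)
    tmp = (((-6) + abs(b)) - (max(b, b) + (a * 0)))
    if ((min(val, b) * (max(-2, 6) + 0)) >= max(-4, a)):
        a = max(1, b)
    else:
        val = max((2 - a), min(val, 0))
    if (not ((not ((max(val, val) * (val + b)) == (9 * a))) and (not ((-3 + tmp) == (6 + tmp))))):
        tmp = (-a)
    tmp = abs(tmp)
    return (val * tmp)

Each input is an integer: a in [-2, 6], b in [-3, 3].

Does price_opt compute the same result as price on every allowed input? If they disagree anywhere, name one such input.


Comparing the listings, the differences include: local variable names differ; also constant usage differs; also boolean connective usage differs; also arithmetic usage differs.
One worked example (a=6, b=0) — price: acc becomes 10; next tmp becomes -6; next ((min(acc, b) * max(-2, 6)) >= max(-4, a)) evaluates to false; next acc becomes 0; next (((max(acc, acc) * (acc + b)) == (9 * a)) or ((-3 + tmp) == (6 + tmp))) evaluates to false; next tmp becomes 6; next final value 0; price_opt: val becomes 10; next tmp becomes -6; next ((min(val, b) * (max(-2, 6) + 0)) >= max(-4, a)) evaluates to false; next val becomes 0; next (not ((not ((max(val, val) * (val + b)) == (9 * a))) and (not ((-3 + tmp) == (6 + tmp))))) evaluates to false; next tmp becomes 6; next final value 0; agreement on 0.
Sweeping the whole domain (63 inputs) finds no disagreement.
verdict: equivalent
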